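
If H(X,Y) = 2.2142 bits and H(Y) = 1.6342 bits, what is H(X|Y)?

Chain rule: H(X,Y) = H(X|Y) + H(Y)
H(X|Y) = H(X,Y) - H(Y) = 2.2142 - 1.6342 = 0.58 bits


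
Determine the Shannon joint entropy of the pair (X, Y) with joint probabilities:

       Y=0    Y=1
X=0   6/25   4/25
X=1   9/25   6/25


H(X,Y) = -Σ p(x,y) log₂ p(x,y)
  p(0,0)=6/25: -0.2400 × log₂(0.2400) = 0.4941
  p(0,1)=4/25: -0.1600 × log₂(0.1600) = 0.4230
  p(1,0)=9/25: -0.3600 × log₂(0.3600) = 0.5306
  p(1,1)=6/25: -0.2400 × log₂(0.2400) = 0.4941
H(X,Y) = 1.9419 bits


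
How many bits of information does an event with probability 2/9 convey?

Information content I(x) = -log₂(p(x))
I = -log₂(2/9) = -log₂(0.2222)
I = 2.1699 bits


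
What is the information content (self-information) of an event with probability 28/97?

Information content I(x) = -log₂(p(x))
I = -log₂(28/97) = -log₂(0.2887)
I = 1.7926 bits


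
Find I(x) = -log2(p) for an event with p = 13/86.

Information content I(x) = -log₂(p(x))
I = -log₂(13/86) = -log₂(0.1512)
I = 2.7258 bits


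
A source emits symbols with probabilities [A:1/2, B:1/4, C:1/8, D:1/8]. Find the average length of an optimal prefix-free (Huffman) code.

Huffman tree construction:
Combine smallest probabilities repeatedly
Resulting codes:
  A: 0 (length 1)
  B: 10 (length 2)
  C: 110 (length 3)
  D: 111 (length 3)
Average length = Σ p(s) × length(s) = 1.7500 bits


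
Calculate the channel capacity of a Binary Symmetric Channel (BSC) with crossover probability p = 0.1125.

For BSC with error probability p:
C = 1 - H(p) where H(p) is binary entropy
H(0.1125) = -0.1125 × log₂(0.1125) - 0.8875 × log₂(0.8875)
H(p) = 0.5074
C = 1 - 0.5074 = 0.4926 bits/use


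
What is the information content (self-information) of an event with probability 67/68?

Information content I(x) = -log₂(p(x))
I = -log₂(67/68) = -log₂(0.9853)
I = 0.0214 bits


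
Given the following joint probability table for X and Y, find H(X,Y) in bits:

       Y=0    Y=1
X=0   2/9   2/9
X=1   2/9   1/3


H(X,Y) = -Σ p(x,y) log₂ p(x,y)
  p(0,0)=2/9: -0.2222 × log₂(0.2222) = 0.4822
  p(0,1)=2/9: -0.2222 × log₂(0.2222) = 0.4822
  p(1,0)=2/9: -0.2222 × log₂(0.2222) = 0.4822
  p(1,1)=1/3: -0.3333 × log₂(0.3333) = 0.5283
H(X,Y) = 1.9749 bits


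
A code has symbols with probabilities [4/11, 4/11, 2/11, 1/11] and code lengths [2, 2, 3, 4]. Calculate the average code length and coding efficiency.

Average length L = Σ p_i × l_i = 2.3636 bits
Entropy H = 1.8231 bits
Efficiency η = H/L × 100% = 77.13%


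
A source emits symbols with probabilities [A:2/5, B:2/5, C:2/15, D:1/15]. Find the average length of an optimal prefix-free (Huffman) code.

Huffman tree construction:
Combine smallest probabilities repeatedly
Resulting codes:
  A: 11 (length 2)
  B: 0 (length 1)
  C: 101 (length 3)
  D: 100 (length 3)
Average length = Σ p(s) × length(s) = 1.8000 bits


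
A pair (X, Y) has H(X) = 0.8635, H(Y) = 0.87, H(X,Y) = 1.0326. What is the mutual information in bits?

I(X;Y) = H(X) + H(Y) - H(X,Y)
I(X;Y) = 0.8635 + 0.87 - 1.0326 = 0.7009 bits


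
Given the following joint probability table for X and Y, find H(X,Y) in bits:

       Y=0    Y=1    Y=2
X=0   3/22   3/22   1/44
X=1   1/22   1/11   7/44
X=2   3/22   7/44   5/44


H(X,Y) = -Σ p(x,y) log₂ p(x,y)
  p(0,0)=3/22: -0.1364 × log₂(0.1364) = 0.3920
  p(0,1)=3/22: -0.1364 × log₂(0.1364) = 0.3920
  p(0,2)=1/44: -0.0227 × log₂(0.0227) = 0.1241
  p(1,0)=1/22: -0.0455 × log₂(0.0455) = 0.2027
  p(1,1)=1/11: -0.0909 × log₂(0.0909) = 0.3145
  p(1,2)=7/44: -0.1591 × log₂(0.1591) = 0.4219
  p(2,0)=3/22: -0.1364 × log₂(0.1364) = 0.3920
  p(2,1)=7/44: -0.1591 × log₂(0.1591) = 0.4219
  p(2,2)=5/44: -0.1136 × log₂(0.1136) = 0.3565
H(X,Y) = 3.0176 bits


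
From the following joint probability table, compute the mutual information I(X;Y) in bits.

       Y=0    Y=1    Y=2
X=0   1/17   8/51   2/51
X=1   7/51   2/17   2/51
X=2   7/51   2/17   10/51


H(X) = 1.5401, H(Y) = 1.5699, H(X,Y) = 2.9999
I(X;Y) = H(X) + H(Y) - H(X,Y) = 0.1100 bits


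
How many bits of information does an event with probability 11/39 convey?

Information content I(x) = -log₂(p(x))
I = -log₂(11/39) = -log₂(0.2821)
I = 1.8260 bits


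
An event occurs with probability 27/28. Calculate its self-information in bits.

Information content I(x) = -log₂(p(x))
I = -log₂(27/28) = -log₂(0.9643)
I = 0.0525 bits


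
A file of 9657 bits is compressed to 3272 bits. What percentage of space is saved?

Space savings = (1 - Compressed/Original) × 100%
= (1 - 3272/9657) × 100%
= 66.12%


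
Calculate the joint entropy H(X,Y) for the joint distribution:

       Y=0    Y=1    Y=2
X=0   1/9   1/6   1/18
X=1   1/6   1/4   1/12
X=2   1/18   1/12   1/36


H(X,Y) = -Σ p(x,y) log₂ p(x,y)
  p(0,0)=1/9: -0.1111 × log₂(0.1111) = 0.3522
  p(0,1)=1/6: -0.1667 × log₂(0.1667) = 0.4308
  p(0,2)=1/18: -0.0556 × log₂(0.0556) = 0.2317
  p(1,0)=1/6: -0.1667 × log₂(0.1667) = 0.4308
  p(1,1)=1/4: -0.2500 × log₂(0.2500) = 0.5000
  p(1,2)=1/12: -0.0833 × log₂(0.0833) = 0.2987
  p(2,0)=1/18: -0.0556 × log₂(0.0556) = 0.2317
  p(2,1)=1/12: -0.0833 × log₂(0.0833) = 0.2987
  p(2,2)=1/36: -0.0278 × log₂(0.0278) = 0.1436
H(X,Y) = 2.9183 bits


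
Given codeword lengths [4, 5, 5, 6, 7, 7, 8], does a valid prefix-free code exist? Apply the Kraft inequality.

Kraft inequality: Σ 2^(-l_i) ≤ 1 for prefix-free code
Calculating: 2^(-4) + 2^(-5) + 2^(-5) + 2^(-6) + 2^(-7) + 2^(-7) + 2^(-8)
= 0.0625 + 0.03125 + 0.03125 + 0.015625 + 0.0078125 + 0.0078125 + 0.00390625
= 0.1602
Since 0.1602 ≤ 1, prefix-free code exists


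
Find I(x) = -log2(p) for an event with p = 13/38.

Information content I(x) = -log₂(p(x))
I = -log₂(13/38) = -log₂(0.3421)
I = 1.5475 bits


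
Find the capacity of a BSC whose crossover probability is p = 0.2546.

For BSC with error probability p:
C = 1 - H(p) where H(p) is binary entropy
H(0.2546) = -0.2546 × log₂(0.2546) - 0.7454 × log₂(0.7454)
H(p) = 0.8185
C = 1 - 0.8185 = 0.1815 bits/use


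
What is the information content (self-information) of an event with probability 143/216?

Information content I(x) = -log₂(p(x))
I = -log₂(143/216) = -log₂(0.6620)
I = 0.5950 bits


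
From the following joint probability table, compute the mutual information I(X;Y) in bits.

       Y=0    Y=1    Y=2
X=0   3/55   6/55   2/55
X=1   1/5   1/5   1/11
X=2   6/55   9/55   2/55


H(X) = 1.4919, H(Y) = 1.4690, H(X,Y) = 2.9446
I(X;Y) = H(X) + H(Y) - H(X,Y) = 0.0163 bits


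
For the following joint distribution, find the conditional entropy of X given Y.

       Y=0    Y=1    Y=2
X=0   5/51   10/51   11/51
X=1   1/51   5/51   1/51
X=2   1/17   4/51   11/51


H(X|Y) = Σ_y p(y) H(X|Y=y)
  p(Y=0) = 3/17, H(X|Y=0) = 1.3516
  p(Y=1) = 19/51, H(X|Y=1) = 1.4675
  p(Y=2) = 23/51, H(X|Y=2) = 1.2145
H(X|Y) = 0.1765×1.3516 + 0.3725×1.4675 + 0.4510×1.2145 = 1.3330 bits


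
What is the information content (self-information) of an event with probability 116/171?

Information content I(x) = -log₂(p(x))
I = -log₂(116/171) = -log₂(0.6784)
I = 0.5599 bits


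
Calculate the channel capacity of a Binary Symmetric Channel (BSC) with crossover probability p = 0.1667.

For BSC with error probability p:
C = 1 - H(p) where H(p) is binary entropy
H(0.1667) = -0.1667 × log₂(0.1667) - 0.8333 × log₂(0.8333)
H(p) = 0.6501
C = 1 - 0.6501 = 0.3499 bits/use


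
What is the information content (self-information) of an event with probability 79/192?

Information content I(x) = -log₂(p(x))
I = -log₂(79/192) = -log₂(0.4115)
I = 1.2812 bits


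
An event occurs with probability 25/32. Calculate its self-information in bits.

Information content I(x) = -log₂(p(x))
I = -log₂(25/32) = -log₂(0.7812)
I = 0.3561 bits


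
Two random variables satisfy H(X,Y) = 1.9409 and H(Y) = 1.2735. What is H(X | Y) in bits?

Chain rule: H(X,Y) = H(X|Y) + H(Y)
H(X|Y) = H(X,Y) - H(Y) = 1.9409 - 1.2735 = 0.6674 bits


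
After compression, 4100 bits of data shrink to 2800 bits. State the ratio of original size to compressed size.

Compression ratio = Original / Compressed
= 4100 / 2800 = 1.46:1


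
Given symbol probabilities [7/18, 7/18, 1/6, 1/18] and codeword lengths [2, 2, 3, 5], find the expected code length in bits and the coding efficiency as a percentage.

Average length L = Σ p_i × l_i = 2.3333 bits
Entropy H = 1.7223 bits
Efficiency η = H/L × 100% = 73.81%


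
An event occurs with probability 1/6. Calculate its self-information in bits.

Information content I(x) = -log₂(p(x))
I = -log₂(1/6) = -log₂(0.1667)
I = 2.5850 bits


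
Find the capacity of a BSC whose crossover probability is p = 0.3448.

For BSC with error probability p:
C = 1 - H(p) where H(p) is binary entropy
H(0.3448) = -0.3448 × log₂(0.3448) - 0.6552 × log₂(0.6552)
H(p) = 0.9293
C = 1 - 0.9293 = 0.0707 bits/use


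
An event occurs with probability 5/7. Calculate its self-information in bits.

Information content I(x) = -log₂(p(x))
I = -log₂(5/7) = -log₂(0.7143)
I = 0.4854 bits


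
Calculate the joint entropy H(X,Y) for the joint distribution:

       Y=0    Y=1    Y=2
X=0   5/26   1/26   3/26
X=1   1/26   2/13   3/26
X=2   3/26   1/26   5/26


H(X,Y) = -Σ p(x,y) log₂ p(x,y)
  p(0,0)=5/26: -0.1923 × log₂(0.1923) = 0.4574
  p(0,1)=1/26: -0.0385 × log₂(0.0385) = 0.1808
  p(0,2)=3/26: -0.1154 × log₂(0.1154) = 0.3595
  p(1,0)=1/26: -0.0385 × log₂(0.0385) = 0.1808
  p(1,1)=2/13: -0.1538 × log₂(0.1538) = 0.4155
  p(1,2)=3/26: -0.1154 × log₂(0.1154) = 0.3595
  p(2,0)=3/26: -0.1154 × log₂(0.1154) = 0.3595
  p(2,1)=1/26: -0.0385 × log₂(0.0385) = 0.1808
  p(2,2)=5/26: -0.1923 × log₂(0.1923) = 0.4574
H(X,Y) = 2.9511 bits


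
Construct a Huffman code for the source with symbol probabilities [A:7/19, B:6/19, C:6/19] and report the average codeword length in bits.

Huffman tree construction:
Combine smallest probabilities repeatedly
Resulting codes:
  A: 0 (length 1)
  B: 10 (length 2)
  C: 11 (length 2)
Average length = Σ p(s) × length(s) = 1.6316 bits


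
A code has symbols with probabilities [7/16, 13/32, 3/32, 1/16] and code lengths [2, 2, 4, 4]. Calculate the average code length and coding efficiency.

Average length L = Σ p_i × l_i = 2.3125 bits
Entropy H = 1.6199 bits
Efficiency η = H/L × 100% = 70.05%


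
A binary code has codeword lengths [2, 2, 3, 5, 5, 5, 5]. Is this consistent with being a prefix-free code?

Kraft inequality: Σ 2^(-l_i) ≤ 1 for prefix-free code
Calculating: 2^(-2) + 2^(-2) + 2^(-3) + 2^(-5) + 2^(-5) + 2^(-5) + 2^(-5)
= 0.25 + 0.25 + 0.125 + 0.03125 + 0.03125 + 0.03125 + 0.03125
= 0.7500
Since 0.7500 ≤ 1, prefix-free code exists


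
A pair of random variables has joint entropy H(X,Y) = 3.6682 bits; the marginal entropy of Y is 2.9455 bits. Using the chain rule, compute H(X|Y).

Chain rule: H(X,Y) = H(X|Y) + H(Y)
H(X|Y) = H(X,Y) - H(Y) = 3.6682 - 2.9455 = 0.7227 bits


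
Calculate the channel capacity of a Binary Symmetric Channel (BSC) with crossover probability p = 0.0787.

For BSC with error probability p:
C = 1 - H(p) where H(p) is binary entropy
H(0.0787) = -0.0787 × log₂(0.0787) - 0.9213 × log₂(0.9213)
H(p) = 0.3976
C = 1 - 0.3976 = 0.6024 bits/use


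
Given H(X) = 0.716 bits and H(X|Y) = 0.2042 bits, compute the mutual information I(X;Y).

I(X;Y) = H(X) - H(X|Y)
I(X;Y) = 0.716 - 0.2042 = 0.5118 bits


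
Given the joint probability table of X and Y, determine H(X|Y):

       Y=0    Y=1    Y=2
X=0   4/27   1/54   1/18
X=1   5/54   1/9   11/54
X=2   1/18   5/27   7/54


H(X|Y) = Σ_y p(y) H(X|Y=y)
  p(Y=0) = 8/27, H(X|Y=0) = 1.4772
  p(Y=1) = 17/54, H(X|Y=1) = 1.2210
  p(Y=2) = 7/18, H(X|Y=2) = 1.4180
H(X|Y) = 0.2963×1.4772 + 0.3148×1.2210 + 0.3889×1.4180 = 1.3736 bits


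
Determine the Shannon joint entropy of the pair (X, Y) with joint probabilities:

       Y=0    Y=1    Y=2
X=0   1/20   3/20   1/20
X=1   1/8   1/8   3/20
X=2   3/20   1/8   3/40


H(X,Y) = -Σ p(x,y) log₂ p(x,y)
  p(0,0)=1/20: -0.0500 × log₂(0.0500) = 0.2161
  p(0,1)=3/20: -0.1500 × log₂(0.1500) = 0.4105
  p(0,2)=1/20: -0.0500 × log₂(0.0500) = 0.2161
  p(1,0)=1/8: -0.1250 × log₂(0.1250) = 0.3750
  p(1,1)=1/8: -0.1250 × log₂(0.1250) = 0.3750
  p(1,2)=3/20: -0.1500 × log₂(0.1500) = 0.4105
  p(2,0)=3/20: -0.1500 × log₂(0.1500) = 0.4105
  p(2,1)=1/8: -0.1250 × log₂(0.1250) = 0.3750
  p(2,2)=3/40: -0.0750 × log₂(0.0750) = 0.2803
H(X,Y) = 3.0691 bits


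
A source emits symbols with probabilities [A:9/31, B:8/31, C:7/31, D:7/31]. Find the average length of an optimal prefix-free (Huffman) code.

Huffman tree construction:
Combine smallest probabilities repeatedly
Resulting codes:
  A: 11 (length 2)
  B: 10 (length 2)
  C: 00 (length 2)
  D: 01 (length 2)
Average length = Σ p(s) × length(s) = 2.0000 bits


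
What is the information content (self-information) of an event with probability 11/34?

Information content I(x) = -log₂(p(x))
I = -log₂(11/34) = -log₂(0.3235)
I = 1.6280 bits


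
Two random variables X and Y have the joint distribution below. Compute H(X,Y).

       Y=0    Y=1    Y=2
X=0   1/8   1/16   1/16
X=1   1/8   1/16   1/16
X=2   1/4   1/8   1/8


H(X,Y) = -Σ p(x,y) log₂ p(x,y)
  p(0,0)=1/8: -0.1250 × log₂(0.1250) = 0.3750
  p(0,1)=1/16: -0.0625 × log₂(0.0625) = 0.2500
  p(0,2)=1/16: -0.0625 × log₂(0.0625) = 0.2500
  p(1,0)=1/8: -0.1250 × log₂(0.1250) = 0.3750
  p(1,1)=1/16: -0.0625 × log₂(0.0625) = 0.2500
  p(1,2)=1/16: -0.0625 × log₂(0.0625) = 0.2500
  p(2,0)=1/4: -0.2500 × log₂(0.2500) = 0.5000
  p(2,1)=1/8: -0.1250 × log₂(0.1250) = 0.3750
  p(2,2)=1/8: -0.1250 × log₂(0.1250) = 0.3750
H(X,Y) = 3.0000 bits


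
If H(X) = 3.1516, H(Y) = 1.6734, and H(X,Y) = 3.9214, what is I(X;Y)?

I(X;Y) = H(X) + H(Y) - H(X,Y)
I(X;Y) = 3.1516 + 1.6734 - 3.9214 = 0.9036 bits


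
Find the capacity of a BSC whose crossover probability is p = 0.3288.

For BSC with error probability p:
C = 1 - H(p) where H(p) is binary entropy
H(0.3288) = -0.3288 × log₂(0.3288) - 0.6712 × log₂(0.6712)
H(p) = 0.9137
C = 1 - 0.9137 = 0.0863 bits/use


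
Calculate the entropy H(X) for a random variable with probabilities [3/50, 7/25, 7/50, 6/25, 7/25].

H(X) = -Σ p(x) log₂ p(x)
  -3/50 × log₂(3/50) = 0.2435
  -7/25 × log₂(7/25) = 0.5142
  -7/50 × log₂(7/50) = 0.3971
  -6/25 × log₂(6/25) = 0.4941
  -7/25 × log₂(7/25) = 0.5142
H(X) = 2.1632 bits


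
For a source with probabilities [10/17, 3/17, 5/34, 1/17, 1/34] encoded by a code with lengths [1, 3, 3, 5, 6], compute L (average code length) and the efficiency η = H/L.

Average length L = Σ p_i × l_i = 2.0294 bits
Entropy H = 1.6887 bits
Efficiency η = H/L × 100% = 83.21%


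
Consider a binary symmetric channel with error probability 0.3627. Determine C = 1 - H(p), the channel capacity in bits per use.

For BSC with error probability p:
C = 1 - H(p) where H(p) is binary entropy
H(0.3627) = -0.3627 × log₂(0.3627) - 0.6373 × log₂(0.6373)
H(p) = 0.9449
C = 1 - 0.9449 = 0.0551 bits/use


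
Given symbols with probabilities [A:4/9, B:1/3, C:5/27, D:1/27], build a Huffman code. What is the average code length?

Huffman tree construction:
Combine smallest probabilities repeatedly
Resulting codes:
  A: 0 (length 1)
  B: 11 (length 2)
  C: 101 (length 3)
  D: 100 (length 3)
Average length = Σ p(s) × length(s) = 1.7778 bits


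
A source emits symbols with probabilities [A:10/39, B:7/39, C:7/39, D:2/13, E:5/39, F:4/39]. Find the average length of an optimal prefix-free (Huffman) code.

Huffman tree construction:
Combine smallest probabilities repeatedly
Resulting codes:
  A: 10 (length 2)
  B: 111 (length 3)
  C: 00 (length 2)
  D: 110 (length 3)
  E: 011 (length 3)
  F: 010 (length 3)
Average length = Σ p(s) × length(s) = 2.5641 bits


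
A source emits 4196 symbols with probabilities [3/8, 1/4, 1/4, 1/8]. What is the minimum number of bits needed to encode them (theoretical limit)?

Entropy H = 1.9056 bits/symbol
Minimum bits = H × n = 1.9056 × 4196
= 7996.06 bits


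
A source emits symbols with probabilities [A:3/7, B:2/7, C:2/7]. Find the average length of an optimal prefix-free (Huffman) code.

Huffman tree construction:
Combine smallest probabilities repeatedly
Resulting codes:
  A: 0 (length 1)
  B: 10 (length 2)
  C: 11 (length 2)
Average length = Σ p(s) × length(s) = 1.5714 bits


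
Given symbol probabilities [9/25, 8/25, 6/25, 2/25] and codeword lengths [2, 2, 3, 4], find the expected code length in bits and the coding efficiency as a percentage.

Average length L = Σ p_i × l_i = 2.4000 bits
Entropy H = 1.8423 bits
Efficiency η = H/L × 100% = 76.76%


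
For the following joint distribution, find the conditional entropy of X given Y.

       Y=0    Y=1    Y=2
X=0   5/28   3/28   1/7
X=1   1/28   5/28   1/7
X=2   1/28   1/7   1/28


H(X|Y) = Σ_y p(y) H(X|Y=y)
  p(Y=0) = 1/4, H(X|Y=0) = 1.1488
  p(Y=1) = 3/7, H(X|Y=1) = 1.5546
  p(Y=2) = 9/28, H(X|Y=2) = 1.3921
H(X|Y) = 0.2500×1.1488 + 0.4286×1.5546 + 0.3214×1.3921 = 1.4009 bits


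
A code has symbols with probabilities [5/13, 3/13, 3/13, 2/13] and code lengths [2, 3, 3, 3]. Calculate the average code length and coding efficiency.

Average length L = Σ p_i × l_i = 2.6154 bits
Entropy H = 1.9220 bits
Efficiency η = H/L × 100% = 73.49%


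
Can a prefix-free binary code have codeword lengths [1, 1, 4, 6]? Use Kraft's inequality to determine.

Kraft inequality: Σ 2^(-l_i) ≤ 1 for prefix-free code
Calculating: 2^(-1) + 2^(-1) + 2^(-4) + 2^(-6)
= 0.5 + 0.5 + 0.0625 + 0.015625
= 1.0781
Since 1.0781 > 1, prefix-free code does not exist


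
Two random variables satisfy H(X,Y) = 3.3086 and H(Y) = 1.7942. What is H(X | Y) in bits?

Chain rule: H(X,Y) = H(X|Y) + H(Y)
H(X|Y) = H(X,Y) - H(Y) = 3.3086 - 1.7942 = 1.5144 bits


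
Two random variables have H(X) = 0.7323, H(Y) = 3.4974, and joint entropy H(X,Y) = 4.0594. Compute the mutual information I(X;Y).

I(X;Y) = H(X) + H(Y) - H(X,Y)
I(X;Y) = 0.7323 + 3.4974 - 4.0594 = 0.1703 bits


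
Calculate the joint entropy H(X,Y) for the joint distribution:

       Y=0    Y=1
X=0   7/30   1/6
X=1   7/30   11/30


H(X,Y) = -Σ p(x,y) log₂ p(x,y)
  p(0,0)=7/30: -0.2333 × log₂(0.2333) = 0.4899
  p(0,1)=1/6: -0.1667 × log₂(0.1667) = 0.4308
  p(1,0)=7/30: -0.2333 × log₂(0.2333) = 0.4899
  p(1,1)=11/30: -0.3667 × log₂(0.3667) = 0.5307
H(X,Y) = 1.9413 bits


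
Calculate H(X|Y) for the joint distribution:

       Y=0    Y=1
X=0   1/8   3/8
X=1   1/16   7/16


H(X|Y) = Σ_y p(y) H(X|Y=y)
  p(Y=0) = 3/16, H(X|Y=0) = 0.9183
  p(Y=1) = 13/16, H(X|Y=1) = 0.9957
H(X|Y) = 0.1875×0.9183 + 0.8125×0.9957 = 0.9812 bits


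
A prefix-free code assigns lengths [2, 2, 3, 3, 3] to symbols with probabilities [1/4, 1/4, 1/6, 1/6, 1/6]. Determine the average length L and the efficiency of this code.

Average length L = Σ p_i × l_i = 2.5000 bits
Entropy H = 2.2925 bits
Efficiency η = H/L × 100% = 91.70%


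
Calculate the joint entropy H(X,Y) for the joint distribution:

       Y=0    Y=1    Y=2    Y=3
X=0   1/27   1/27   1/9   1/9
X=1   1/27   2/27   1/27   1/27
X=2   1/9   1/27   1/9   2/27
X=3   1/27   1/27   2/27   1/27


H(X,Y) = -Σ p(x,y) log₂ p(x,y)
  p(0,0)=1/27: -0.0370 × log₂(0.0370) = 0.1761
  p(0,1)=1/27: -0.0370 × log₂(0.0370) = 0.1761
  p(0,2)=1/9: -0.1111 × log₂(0.1111) = 0.3522
  p(0,3)=1/9: -0.1111 × log₂(0.1111) = 0.3522
  p(1,0)=1/27: -0.0370 × log₂(0.0370) = 0.1761
  p(1,1)=2/27: -0.0741 × log₂(0.0741) = 0.2781
  p(1,2)=1/27: -0.0370 × log₂(0.0370) = 0.1761
  p(1,3)=1/27: -0.0370 × log₂(0.0370) = 0.1761
  p(2,0)=1/9: -0.1111 × log₂(0.1111) = 0.3522
  p(2,1)=1/27: -0.0370 × log₂(0.0370) = 0.1761
  p(2,2)=1/9: -0.1111 × log₂(0.1111) = 0.3522
  p(2,3)=2/27: -0.0741 × log₂(0.0741) = 0.2781
  p(3,0)=1/27: -0.0370 × log₂(0.0370) = 0.1761
  p(3,1)=1/27: -0.0370 × log₂(0.0370) = 0.1761
  p(3,2)=2/27: -0.0741 × log₂(0.0741) = 0.2781
  p(3,3)=1/27: -0.0370 × log₂(0.0370) = 0.1761
H(X,Y) = 3.8282 bits


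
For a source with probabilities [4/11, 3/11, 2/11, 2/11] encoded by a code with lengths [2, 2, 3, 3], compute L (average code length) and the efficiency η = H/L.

Average length L = Σ p_i × l_i = 2.3636 bits
Entropy H = 1.9363 bits
Efficiency η = H/L × 100% = 81.92%


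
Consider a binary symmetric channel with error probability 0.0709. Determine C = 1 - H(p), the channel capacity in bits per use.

For BSC with error probability p:
C = 1 - H(p) where H(p) is binary entropy
H(0.0709) = -0.0709 × log₂(0.0709) - 0.9291 × log₂(0.9291)
H(p) = 0.3693
C = 1 - 0.3693 = 0.6307 bits/use


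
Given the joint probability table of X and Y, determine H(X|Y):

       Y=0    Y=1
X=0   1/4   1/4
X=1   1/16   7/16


H(X|Y) = Σ_y p(y) H(X|Y=y)
  p(Y=0) = 5/16, H(X|Y=0) = 0.7219
  p(Y=1) = 11/16, H(X|Y=1) = 0.9457
H(X|Y) = 0.3125×0.7219 + 0.6875×0.9457 = 0.8757 bits


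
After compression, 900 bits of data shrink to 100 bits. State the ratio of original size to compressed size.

Compression ratio = Original / Compressed
= 900 / 100 = 9.00:1


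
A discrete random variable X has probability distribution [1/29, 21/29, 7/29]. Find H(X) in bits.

H(X) = -Σ p(x) log₂ p(x)
  -1/29 × log₂(1/29) = 0.1675
  -21/29 × log₂(21/29) = 0.3372
  -7/29 × log₂(7/29) = 0.4950
H(X) = 0.9997 bits


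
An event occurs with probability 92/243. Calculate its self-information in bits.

Information content I(x) = -log₂(p(x))
I = -log₂(92/243) = -log₂(0.3786)
I = 1.4013 bits


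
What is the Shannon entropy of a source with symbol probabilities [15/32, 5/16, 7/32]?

H(X) = -Σ p(x) log₂ p(x)
  -15/32 × log₂(15/32) = 0.5124
  -5/16 × log₂(5/16) = 0.5244
  -7/32 × log₂(7/32) = 0.4796
H(X) = 1.5164 bits


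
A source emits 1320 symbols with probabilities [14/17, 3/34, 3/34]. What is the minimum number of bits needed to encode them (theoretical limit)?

Entropy H = 0.8488 bits/symbol
Minimum bits = H × n = 0.8488 × 1320
= 1120.37 bits


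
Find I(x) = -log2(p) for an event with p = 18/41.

Information content I(x) = -log₂(p(x))
I = -log₂(18/41) = -log₂(0.4390)
I = 1.1876 bits


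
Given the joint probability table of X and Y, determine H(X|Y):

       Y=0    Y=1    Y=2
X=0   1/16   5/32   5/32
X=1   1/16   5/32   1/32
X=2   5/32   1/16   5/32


H(X|Y) = Σ_y p(y) H(X|Y=y)
  p(Y=0) = 9/32, H(X|Y=0) = 1.4355
  p(Y=1) = 3/8, H(X|Y=1) = 1.4834
  p(Y=2) = 11/32, H(X|Y=2) = 1.3486
H(X|Y) = 0.2812×1.4355 + 0.3750×1.4834 + 0.3438×1.3486 = 1.4236 bits


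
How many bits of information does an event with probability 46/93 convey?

Information content I(x) = -log₂(p(x))
I = -log₂(46/93) = -log₂(0.4946)
I = 1.0156 bits


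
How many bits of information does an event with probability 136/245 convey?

Information content I(x) = -log₂(p(x))
I = -log₂(136/245) = -log₂(0.5551)
I = 0.8492 bits


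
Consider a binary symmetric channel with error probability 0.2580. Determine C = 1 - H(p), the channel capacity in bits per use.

For BSC with error probability p:
C = 1 - H(p) where H(p) is binary entropy
H(0.2580) = -0.2580 × log₂(0.2580) - 0.7420 × log₂(0.7420)
H(p) = 0.8237
C = 1 - 0.8237 = 0.1763 bits/use


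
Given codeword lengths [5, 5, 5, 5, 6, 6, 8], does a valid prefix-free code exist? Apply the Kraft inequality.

Kraft inequality: Σ 2^(-l_i) ≤ 1 for prefix-free code
Calculating: 2^(-5) + 2^(-5) + 2^(-5) + 2^(-5) + 2^(-6) + 2^(-6) + 2^(-8)
= 0.03125 + 0.03125 + 0.03125 + 0.03125 + 0.015625 + 0.015625 + 0.00390625
= 0.1602
Since 0.1602 ≤ 1, prefix-free code exists


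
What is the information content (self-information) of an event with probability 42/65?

Information content I(x) = -log₂(p(x))
I = -log₂(42/65) = -log₂(0.6462)
I = 0.6301 bits


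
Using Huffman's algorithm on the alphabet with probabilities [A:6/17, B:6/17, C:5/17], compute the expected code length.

Huffman tree construction:
Combine smallest probabilities repeatedly
Resulting codes:
  A: 11 (length 2)
  B: 0 (length 1)
  C: 10 (length 2)
Average length = Σ p(s) × length(s) = 1.6471 bits


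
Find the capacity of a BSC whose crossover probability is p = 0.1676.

For BSC with error probability p:
C = 1 - H(p) where H(p) is binary entropy
H(0.1676) = -0.1676 × log₂(0.1676) - 0.8324 × log₂(0.8324)
H(p) = 0.6522
C = 1 - 0.6522 = 0.3478 bits/use


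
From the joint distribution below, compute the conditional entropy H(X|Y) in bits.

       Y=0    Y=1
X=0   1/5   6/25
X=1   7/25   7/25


H(X|Y) = Σ_y p(y) H(X|Y=y)
  p(Y=0) = 12/25, H(X|Y=0) = 0.9799
  p(Y=1) = 13/25, H(X|Y=1) = 0.9957
H(X|Y) = 0.4800×0.9799 + 0.5200×0.9957 = 0.9881 bits


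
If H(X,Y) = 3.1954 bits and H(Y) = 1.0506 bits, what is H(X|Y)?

Chain rule: H(X,Y) = H(X|Y) + H(Y)
H(X|Y) = H(X,Y) - H(Y) = 3.1954 - 1.0506 = 2.1448 bits


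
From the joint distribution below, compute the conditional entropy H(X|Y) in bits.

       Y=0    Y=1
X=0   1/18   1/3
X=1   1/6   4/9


H(X|Y) = Σ_y p(y) H(X|Y=y)
  p(Y=0) = 2/9, H(X|Y=0) = 0.8113
  p(Y=1) = 7/9, H(X|Y=1) = 0.9852
H(X|Y) = 0.2222×0.8113 + 0.7778×0.9852 = 0.9466 bits


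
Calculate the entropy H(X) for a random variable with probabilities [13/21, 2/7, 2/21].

H(X) = -Σ p(x) log₂ p(x)
  -13/21 × log₂(13/21) = 0.4283
  -2/7 × log₂(2/7) = 0.5164
  -2/21 × log₂(2/21) = 0.3231
H(X) = 1.2678 bits


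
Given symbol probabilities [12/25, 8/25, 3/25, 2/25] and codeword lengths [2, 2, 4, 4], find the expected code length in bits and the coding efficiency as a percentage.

Average length L = Σ p_i × l_i = 2.4000 bits
Entropy H = 1.6929 bits
Efficiency η = H/L × 100% = 70.54%


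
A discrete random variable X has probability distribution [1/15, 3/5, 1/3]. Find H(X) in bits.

H(X) = -Σ p(x) log₂ p(x)
  -1/15 × log₂(1/15) = 0.2605
  -3/5 × log₂(3/5) = 0.4422
  -1/3 × log₂(1/3) = 0.5283
H(X) = 1.2310 bits


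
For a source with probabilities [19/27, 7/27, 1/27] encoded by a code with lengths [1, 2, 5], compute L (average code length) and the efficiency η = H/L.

Average length L = Σ p_i × l_i = 1.4074 bits
Entropy H = 1.0378 bits
Efficiency η = H/L × 100% = 73.74%


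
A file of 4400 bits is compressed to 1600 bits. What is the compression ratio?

Compression ratio = Original / Compressed
= 4400 / 1600 = 2.75:1


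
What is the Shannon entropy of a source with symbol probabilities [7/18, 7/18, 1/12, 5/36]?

H(X) = -Σ p(x) log₂ p(x)
  -7/18 × log₂(7/18) = 0.5299
  -7/18 × log₂(7/18) = 0.5299
  -1/12 × log₂(1/12) = 0.2987
  -5/36 × log₂(5/36) = 0.3956
H(X) = 1.7541 bits


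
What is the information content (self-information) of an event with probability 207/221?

Information content I(x) = -log₂(p(x))
I = -log₂(207/221) = -log₂(0.9367)
I = 0.0944 bits


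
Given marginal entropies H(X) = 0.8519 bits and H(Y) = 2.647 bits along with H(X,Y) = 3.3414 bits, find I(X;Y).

I(X;Y) = H(X) + H(Y) - H(X,Y)
I(X;Y) = 0.8519 + 2.647 - 3.3414 = 0.1575 bits


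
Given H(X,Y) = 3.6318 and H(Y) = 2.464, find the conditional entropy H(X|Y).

Chain rule: H(X,Y) = H(X|Y) + H(Y)
H(X|Y) = H(X,Y) - H(Y) = 3.6318 - 2.464 = 1.1678 bits


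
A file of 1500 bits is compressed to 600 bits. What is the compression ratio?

Compression ratio = Original / Compressed
= 1500 / 600 = 2.50:1


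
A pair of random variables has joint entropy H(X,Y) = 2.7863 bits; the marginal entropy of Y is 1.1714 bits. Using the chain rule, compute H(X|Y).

Chain rule: H(X,Y) = H(X|Y) + H(Y)
H(X|Y) = H(X,Y) - H(Y) = 2.7863 - 1.1714 = 1.6149 bits


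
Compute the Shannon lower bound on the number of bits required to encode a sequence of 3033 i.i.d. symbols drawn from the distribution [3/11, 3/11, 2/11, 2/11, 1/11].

Entropy H = 2.2313 bits/symbol
Minimum bits = H × n = 2.2313 × 3033
= 6767.44 bits


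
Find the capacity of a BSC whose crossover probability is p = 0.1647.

For BSC with error probability p:
C = 1 - H(p) where H(p) is binary entropy
H(0.1647) = -0.1647 × log₂(0.1647) - 0.8353 × log₂(0.8353)
H(p) = 0.6454
C = 1 - 0.6454 = 0.3546 bits/use


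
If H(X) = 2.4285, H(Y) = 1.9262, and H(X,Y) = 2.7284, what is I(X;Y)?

I(X;Y) = H(X) + H(Y) - H(X,Y)
I(X;Y) = 2.4285 + 1.9262 - 2.7284 = 1.6263 bits


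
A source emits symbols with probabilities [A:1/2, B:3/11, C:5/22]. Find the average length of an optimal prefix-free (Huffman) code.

Huffman tree construction:
Combine smallest probabilities repeatedly
Resulting codes:
  A: 0 (length 1)
  B: 11 (length 2)
  C: 10 (length 2)
Average length = Σ p(s) × length(s) = 1.5000 bits


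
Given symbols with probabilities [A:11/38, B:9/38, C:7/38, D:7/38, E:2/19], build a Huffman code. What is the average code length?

Huffman tree construction:
Combine smallest probabilities repeatedly
Resulting codes:
  A: 10 (length 2)
  B: 01 (length 2)
  C: 111 (length 3)
  D: 00 (length 2)
  E: 110 (length 3)
Average length = Σ p(s) × length(s) = 2.2895 bits


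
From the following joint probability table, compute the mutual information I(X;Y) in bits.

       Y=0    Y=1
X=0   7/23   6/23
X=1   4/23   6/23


H(X) = 0.9877, H(Y) = 0.9986, H(X,Y) = 1.9726
I(X;Y) = H(X) + H(Y) - H(X,Y) = 0.0137 bits


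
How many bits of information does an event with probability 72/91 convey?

Information content I(x) = -log₂(p(x))
I = -log₂(72/91) = -log₂(0.7912)
I = 0.3379 bits


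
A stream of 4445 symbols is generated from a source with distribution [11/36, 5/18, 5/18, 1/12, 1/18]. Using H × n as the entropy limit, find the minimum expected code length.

Entropy H = 2.0797 bits/symbol
Minimum bits = H × n = 2.0797 × 4445
= 9244.38 bits


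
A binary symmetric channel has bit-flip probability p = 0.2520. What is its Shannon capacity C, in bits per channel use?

For BSC with error probability p:
C = 1 - H(p) where H(p) is binary entropy
H(0.2520) = -0.2520 × log₂(0.2520) - 0.7480 × log₂(0.7480)
H(p) = 0.8144
C = 1 - 0.8144 = 0.1856 bits/use


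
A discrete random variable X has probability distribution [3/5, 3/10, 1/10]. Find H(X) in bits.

H(X) = -Σ p(x) log₂ p(x)
  -3/5 × log₂(3/5) = 0.4422
  -3/10 × log₂(3/10) = 0.5211
  -1/10 × log₂(1/10) = 0.3322
H(X) = 1.2955 bits


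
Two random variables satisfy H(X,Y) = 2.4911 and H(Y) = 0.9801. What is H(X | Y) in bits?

Chain rule: H(X,Y) = H(X|Y) + H(Y)
H(X|Y) = H(X,Y) - H(Y) = 2.4911 - 0.9801 = 1.511 bits


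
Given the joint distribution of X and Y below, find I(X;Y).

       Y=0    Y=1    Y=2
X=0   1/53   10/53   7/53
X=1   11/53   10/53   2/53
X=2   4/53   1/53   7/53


H(X) = 1.5370, H(Y) = 1.5725, H(X,Y) = 2.8261
I(X;Y) = H(X) + H(Y) - H(X,Y) = 0.2833 bits


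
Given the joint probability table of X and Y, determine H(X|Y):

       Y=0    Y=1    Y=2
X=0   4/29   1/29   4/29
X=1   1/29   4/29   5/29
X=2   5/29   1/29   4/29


H(X|Y) = Σ_y p(y) H(X|Y=y)
  p(Y=0) = 10/29, H(X|Y=0) = 1.3610
  p(Y=1) = 6/29, H(X|Y=1) = 1.2516
  p(Y=2) = 13/29, H(X|Y=2) = 1.5766
H(X|Y) = 0.3448×1.3610 + 0.2069×1.2516 + 0.4483×1.5766 = 1.4350 bits


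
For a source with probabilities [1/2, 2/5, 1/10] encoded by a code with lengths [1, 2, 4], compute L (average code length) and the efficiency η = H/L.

Average length L = Σ p_i × l_i = 1.7000 bits
Entropy H = 1.3610 bits
Efficiency η = H/L × 100% = 80.06%


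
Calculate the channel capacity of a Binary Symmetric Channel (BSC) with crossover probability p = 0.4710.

For BSC with error probability p:
C = 1 - H(p) where H(p) is binary entropy
H(0.4710) = -0.4710 × log₂(0.4710) - 0.5290 × log₂(0.5290)
H(p) = 0.9976
C = 1 - 0.9976 = 0.0024 bits/use


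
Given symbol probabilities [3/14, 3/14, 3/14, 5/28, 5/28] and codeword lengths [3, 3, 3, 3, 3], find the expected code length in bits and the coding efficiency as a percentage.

Average length L = Σ p_i × l_i = 3.0000 bits
Entropy H = 2.3163 bits
Efficiency η = H/L × 100% = 77.21%


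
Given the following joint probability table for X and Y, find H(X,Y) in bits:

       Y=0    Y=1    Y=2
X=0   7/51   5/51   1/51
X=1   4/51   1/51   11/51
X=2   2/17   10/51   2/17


H(X,Y) = -Σ p(x,y) log₂ p(x,y)
  p(0,0)=7/51: -0.1373 × log₂(0.1373) = 0.3932
  p(0,1)=5/51: -0.0980 × log₂(0.0980) = 0.3285
  p(0,2)=1/51: -0.0196 × log₂(0.0196) = 0.1112
  p(1,0)=4/51: -0.0784 × log₂(0.0784) = 0.2880
  p(1,1)=1/51: -0.0196 × log₂(0.0196) = 0.1112
  p(1,2)=11/51: -0.2157 × log₂(0.2157) = 0.4773
  p(2,0)=2/17: -0.1176 × log₂(0.1176) = 0.3632
  p(2,1)=10/51: -0.1961 × log₂(0.1961) = 0.4609
  p(2,2)=2/17: -0.1176 × log₂(0.1176) = 0.3632
H(X,Y) = 2.8969 bits


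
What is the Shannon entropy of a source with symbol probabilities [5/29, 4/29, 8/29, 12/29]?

H(X) = -Σ p(x) log₂ p(x)
  -5/29 × log₂(5/29) = 0.4373
  -4/29 × log₂(4/29) = 0.3942
  -8/29 × log₂(8/29) = 0.5125
  -12/29 × log₂(12/29) = 0.5268
H(X) = 1.8708 bits


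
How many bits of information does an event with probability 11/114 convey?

Information content I(x) = -log₂(p(x))
I = -log₂(11/114) = -log₂(0.0965)
I = 3.3735 bits


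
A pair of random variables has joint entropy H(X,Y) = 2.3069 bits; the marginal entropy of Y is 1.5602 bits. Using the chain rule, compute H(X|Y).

Chain rule: H(X,Y) = H(X|Y) + H(Y)
H(X|Y) = H(X,Y) - H(Y) = 2.3069 - 1.5602 = 0.7467 bits


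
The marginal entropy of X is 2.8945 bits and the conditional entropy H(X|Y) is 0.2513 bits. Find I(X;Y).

I(X;Y) = H(X) - H(X|Y)
I(X;Y) = 2.8945 - 0.2513 = 2.6432 bits


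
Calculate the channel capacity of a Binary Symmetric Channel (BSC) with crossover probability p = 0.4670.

For BSC with error probability p:
C = 1 - H(p) where H(p) is binary entropy
H(0.4670) = -0.4670 × log₂(0.4670) - 0.5330 × log₂(0.5330)
H(p) = 0.9969
C = 1 - 0.9969 = 0.0031 bits/use


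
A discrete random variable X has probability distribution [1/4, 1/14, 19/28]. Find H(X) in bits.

H(X) = -Σ p(x) log₂ p(x)
  -1/4 × log₂(1/4) = 0.5000
  -1/14 × log₂(1/14) = 0.2720
  -19/28 × log₂(19/28) = 0.3796
H(X) = 1.1516 bits


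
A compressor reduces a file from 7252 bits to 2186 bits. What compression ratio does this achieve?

Compression ratio = Original / Compressed
= 7252 / 2186 = 3.32:1


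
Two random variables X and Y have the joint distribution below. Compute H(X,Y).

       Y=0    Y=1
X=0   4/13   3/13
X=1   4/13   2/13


H(X,Y) = -Σ p(x,y) log₂ p(x,y)
  p(0,0)=4/13: -0.3077 × log₂(0.3077) = 0.5232
  p(0,1)=3/13: -0.2308 × log₂(0.2308) = 0.4882
  p(1,0)=4/13: -0.3077 × log₂(0.3077) = 0.5232
  p(1,1)=2/13: -0.1538 × log₂(0.1538) = 0.4155
H(X,Y) = 1.9501 bits


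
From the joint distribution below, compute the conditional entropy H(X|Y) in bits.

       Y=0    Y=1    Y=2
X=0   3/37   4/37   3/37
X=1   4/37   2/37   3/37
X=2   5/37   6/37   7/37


H(X|Y) = Σ_y p(y) H(X|Y=y)
  p(Y=0) = 12/37, H(X|Y=0) = 1.5546
  p(Y=1) = 12/37, H(X|Y=1) = 1.4591
  p(Y=2) = 13/37, H(X|Y=2) = 1.4573
H(X|Y) = 0.3243×1.5546 + 0.3243×1.4591 + 0.3514×1.4573 = 1.4894 bits


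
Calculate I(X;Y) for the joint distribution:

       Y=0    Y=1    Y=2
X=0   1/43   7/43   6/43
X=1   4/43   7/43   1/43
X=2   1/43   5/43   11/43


H(X) = 1.5702, H(Y) = 1.4430, H(X,Y) = 2.8105
I(X;Y) = H(X) + H(Y) - H(X,Y) = 0.2027 bits


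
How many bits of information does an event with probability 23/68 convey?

Information content I(x) = -log₂(p(x))
I = -log₂(23/68) = -log₂(0.3382)
I = 1.5639 bits


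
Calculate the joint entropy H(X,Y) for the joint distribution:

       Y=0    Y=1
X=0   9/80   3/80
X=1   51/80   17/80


H(X,Y) = -Σ p(x,y) log₂ p(x,y)
  p(0,0)=9/80: -0.1125 × log₂(0.1125) = 0.3546
  p(0,1)=3/80: -0.0375 × log₂(0.0375) = 0.1776
  p(1,0)=51/80: -0.6375 × log₂(0.6375) = 0.4141
  p(1,1)=17/80: -0.2125 × log₂(0.2125) = 0.4748
H(X,Y) = 1.4211 bits


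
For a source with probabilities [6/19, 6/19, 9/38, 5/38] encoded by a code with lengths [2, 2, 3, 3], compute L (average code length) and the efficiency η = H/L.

Average length L = Σ p_i × l_i = 2.3684 bits
Entropy H = 1.9275 bits
Efficiency η = H/L × 100% = 81.38%


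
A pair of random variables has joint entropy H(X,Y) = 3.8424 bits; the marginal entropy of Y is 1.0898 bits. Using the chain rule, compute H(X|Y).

Chain rule: H(X,Y) = H(X|Y) + H(Y)
H(X|Y) = H(X,Y) - H(Y) = 3.8424 - 1.0898 = 2.7526 bits


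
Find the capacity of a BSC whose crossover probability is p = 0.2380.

For BSC with error probability p:
C = 1 - H(p) where H(p) is binary entropy
H(0.2380) = -0.2380 × log₂(0.2380) - 0.7620 × log₂(0.7620)
H(p) = 0.7917
C = 1 - 0.7917 = 0.2083 bits/use


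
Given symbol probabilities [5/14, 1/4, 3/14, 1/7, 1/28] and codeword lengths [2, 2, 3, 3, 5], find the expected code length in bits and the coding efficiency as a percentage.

Average length L = Σ p_i × l_i = 2.4643 bits
Entropy H = 2.0795 bits
Efficiency η = H/L × 100% = 84.38%


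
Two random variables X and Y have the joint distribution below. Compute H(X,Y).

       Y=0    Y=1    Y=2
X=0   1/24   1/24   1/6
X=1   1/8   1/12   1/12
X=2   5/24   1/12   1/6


H(X,Y) = -Σ p(x,y) log₂ p(x,y)
  p(0,0)=1/24: -0.0417 × log₂(0.0417) = 0.1910
  p(0,1)=1/24: -0.0417 × log₂(0.0417) = 0.1910
  p(0,2)=1/6: -0.1667 × log₂(0.1667) = 0.4308
  p(1,0)=1/8: -0.1250 × log₂(0.1250) = 0.3750
  p(1,1)=1/12: -0.0833 × log₂(0.0833) = 0.2987
  p(1,2)=1/12: -0.0833 × log₂(0.0833) = 0.2987
  p(2,0)=5/24: -0.2083 × log₂(0.2083) = 0.4715
  p(2,1)=1/12: -0.0833 × log₂(0.0833) = 0.2987
  p(2,2)=1/6: -0.1667 × log₂(0.1667) = 0.4308
H(X,Y) = 2.9864 bits


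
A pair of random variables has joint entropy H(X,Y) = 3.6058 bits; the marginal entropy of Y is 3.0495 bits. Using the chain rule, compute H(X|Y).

Chain rule: H(X,Y) = H(X|Y) + H(Y)
H(X|Y) = H(X,Y) - H(Y) = 3.6058 - 3.0495 = 0.5563 bits


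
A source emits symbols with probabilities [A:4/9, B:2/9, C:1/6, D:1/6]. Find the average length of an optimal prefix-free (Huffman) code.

Huffman tree construction:
Combine smallest probabilities repeatedly
Resulting codes:
  A: 0 (length 1)
  B: 10 (length 2)
  C: 110 (length 3)
  D: 111 (length 3)
Average length = Σ p(s) × length(s) = 1.8889 bits


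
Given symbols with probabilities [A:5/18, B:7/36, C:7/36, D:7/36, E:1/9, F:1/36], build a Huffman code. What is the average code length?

Huffman tree construction:
Combine smallest probabilities repeatedly
Resulting codes:
  A: 10 (length 2)
  B: 111 (length 3)
  C: 00 (length 2)
  D: 01 (length 2)
  E: 1101 (length 4)
  F: 1100 (length 4)
Average length = Σ p(s) × length(s) = 2.4722 bits


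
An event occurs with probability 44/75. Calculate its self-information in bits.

Information content I(x) = -log₂(p(x))
I = -log₂(44/75) = -log₂(0.5867)
I = 0.7694 bits


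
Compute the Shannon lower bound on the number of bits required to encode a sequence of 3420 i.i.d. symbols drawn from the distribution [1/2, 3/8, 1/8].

Entropy H = 1.4056 bits/symbol
Minimum bits = H × n = 1.4056 × 3420
= 4807.29 bits


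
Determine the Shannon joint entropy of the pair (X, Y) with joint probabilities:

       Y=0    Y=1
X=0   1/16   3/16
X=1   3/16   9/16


H(X,Y) = -Σ p(x,y) log₂ p(x,y)
  p(0,0)=1/16: -0.0625 × log₂(0.0625) = 0.2500
  p(0,1)=3/16: -0.1875 × log₂(0.1875) = 0.4528
  p(1,0)=3/16: -0.1875 × log₂(0.1875) = 0.4528
  p(1,1)=9/16: -0.5625 × log₂(0.5625) = 0.4669
H(X,Y) = 1.6226 bits
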